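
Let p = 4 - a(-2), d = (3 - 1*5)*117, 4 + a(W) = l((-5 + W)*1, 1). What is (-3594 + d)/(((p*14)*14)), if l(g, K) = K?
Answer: -957/343 ≈ -2.7901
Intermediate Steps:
a(W) = -3 (a(W) = -4 + 1 = -3)
d = -234 (d = (3 - 5)*117 = -2*117 = -234)
p = 7 (p = 4 - 1*(-3) = 4 + 3 = 7)
(-3594 + d)/(((p*14)*14)) = (-3594 - 234)/(((7*14)*14)) = -3828/(98*14) = -3828/1372 = -3828*1/1372 = -957/343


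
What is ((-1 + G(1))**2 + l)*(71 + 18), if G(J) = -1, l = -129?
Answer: -11125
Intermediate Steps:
((-1 + G(1))**2 + l)*(71 + 18) = ((-1 - 1)**2 - 129)*(71 + 18) = ((-2)**2 - 129)*89 = (4 - 129)*89 = -125*89 = -11125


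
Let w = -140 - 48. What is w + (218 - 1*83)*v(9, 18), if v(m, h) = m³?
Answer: 98227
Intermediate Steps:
w = -188
w + (218 - 1*83)*v(9, 18) = -188 + (218 - 1*83)*9³ = -188 + (218 - 83)*729 = -188 + 135*729 = -188 + 98415 = 98227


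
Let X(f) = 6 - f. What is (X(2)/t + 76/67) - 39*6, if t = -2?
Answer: -15736/67 ≈ -234.87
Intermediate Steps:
(X(2)/t + 76/67) - 39*6 = ((6 - 1*2)/(-2) + 76/67) - 39*6 = ((6 - 2)*(-½) + 76*(1/67)) - 234 = (4*(-½) + 76/67) - 234 = (-2 + 76/67) - 234 = -58/67 - 234 = -15736/67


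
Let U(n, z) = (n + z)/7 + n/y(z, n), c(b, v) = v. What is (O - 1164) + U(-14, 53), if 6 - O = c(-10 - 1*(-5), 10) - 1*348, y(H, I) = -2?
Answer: -5652/7 ≈ -807.43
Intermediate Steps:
U(n, z) = -5*n/14 + z/7 (U(n, z) = (n + z)/7 + n/(-2) = (n + z)*(⅐) + n*(-½) = (n/7 + z/7) - n/2 = -5*n/14 + z/7)
O = 344 (O = 6 - (10 - 1*348) = 6 - (10 - 348) = 6 - 1*(-338) = 6 + 338 = 344)
(O - 1164) + U(-14, 53) = (344 - 1164) + (-5/14*(-14) + (⅐)*53) = -820 + (5 + 53/7) = -820 + 88/7 = -5652/7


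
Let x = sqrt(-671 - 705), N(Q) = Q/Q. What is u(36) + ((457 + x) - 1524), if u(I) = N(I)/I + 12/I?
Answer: -38399/36 + 4*I*sqrt(86) ≈ -1066.6 + 37.094*I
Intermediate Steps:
N(Q) = 1
x = 4*I*sqrt(86) (x = sqrt(-1376) = 4*I*sqrt(86) ≈ 37.094*I)
u(I) = 13/I (u(I) = 1/I + 12/I = 13/I)
u(36) + ((457 + x) - 1524) = 13/36 + ((457 + 4*I*sqrt(86)) - 1524) = 13*(1/36) + (-1067 + 4*I*sqrt(86)) = 13/36 + (-1067 + 4*I*sqrt(86)) = -38399/36 + 4*I*sqrt(86)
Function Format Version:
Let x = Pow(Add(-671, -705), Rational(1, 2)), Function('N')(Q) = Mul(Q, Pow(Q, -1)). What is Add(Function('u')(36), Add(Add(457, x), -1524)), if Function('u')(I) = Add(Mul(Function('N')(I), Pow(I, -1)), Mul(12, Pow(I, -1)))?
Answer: Add(Rational(-38399, 36), Mul(4, I, Pow(86, Rational(1, 2)))) ≈ Add(-1066.6, Mul(37.094, I))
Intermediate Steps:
Function('N')(Q) = 1
x = Mul(4, I, Pow(86, Rational(1, 2))) (x = Pow(-1376, Rational(1, 2)) = Mul(4, I, Pow(86, Rational(1, 2))) ≈ Mul(37.094, I))
Function('u')(I) = Mul(13, Pow(I, -1)) (Function('u')(I) = Add(Mul(1, Pow(I, -1)), Mul(12, Pow(I, -1))) = Add(Pow(I, -1), Mul(12, Pow(I, -1))) = Mul(13, Pow(I, -1)))
Add(Function('u')(36), Add(Add(457, x), -1524)) = Add(Mul(13, Pow(36, -1)), Add(Add(457, Mul(4, I, Pow(86, Rational(1, 2)))), -1524)) = Add(Mul(13, Rational(1, 36)), Add(-1067, Mul(4, I, Pow(86, Rational(1, 2))))) = Add(Rational(13, 36), Add(-1067, Mul(4, I, Pow(86, Rational(1, 2))))) = Add(Rational(-38399, 36), Mul(4, I, Pow(86, Rational(1, 2))))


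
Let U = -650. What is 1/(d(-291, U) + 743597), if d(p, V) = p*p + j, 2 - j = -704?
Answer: 1/828984 ≈ 1.2063e-6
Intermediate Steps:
j = 706 (j = 2 - 1*(-704) = 2 + 704 = 706)
d(p, V) = 706 + p**2 (d(p, V) = p*p + 706 = p**2 + 706 = 706 + p**2)
1/(d(-291, U) + 743597) = 1/((706 + (-291)**2) + 743597) = 1/((706 + 84681) + 743597) = 1/(85387 + 743597) = 1/828984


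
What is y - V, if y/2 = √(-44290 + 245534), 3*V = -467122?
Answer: 467122/3 + 4*√50311 ≈ 1.5660e+5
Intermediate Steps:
V = -467122/3 (V = (⅓)*(-467122) = -467122/3 ≈ -1.5571e+5)
y = 4*√50311 (y = 2*√(-44290 + 245534) = 2*√201244 = 2*(2*√50311) = 4*√50311 ≈ 897.20)
y - V = 4*√50311 - 1*(-467122/3) = 4*√50311 + 467122/3 = 467122/3 + 4*√50311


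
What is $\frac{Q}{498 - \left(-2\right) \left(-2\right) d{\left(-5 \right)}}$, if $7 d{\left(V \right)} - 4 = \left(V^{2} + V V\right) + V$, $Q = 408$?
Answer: $\frac{204}{235} \approx 0.86808$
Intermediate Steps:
$d{\left(V \right)} = \frac{4}{7} + \frac{V}{7} + \frac{2 V^{2}}{7}$ ($d{\left(V \right)} = \frac{4}{7} + \frac{\left(V^{2} + V V\right) + V}{7} = \frac{4}{7} + \frac{\left(V^{2} + V^{2}\right) + V}{7} = \frac{4}{7} + \frac{2 V^{2} + V}{7} = \frac{4}{7} + \frac{V + 2 V^{2}}{7} = \frac{4}{7} + \left(\frac{V}{7} + \frac{2 V^{2}}{7}\right) = \frac{4}{7} + \frac{V}{7} + \frac{2 V^{2}}{7}$)
$\frac{Q}{498 - \left(-2\right) \left(-2\right) d{\left(-5 \right)}} = \frac{408}{498 - \left(-2\right) \left(-2\right) \left(\frac{4}{7} + \frac{1}{7} \left(-5\right) + \frac{2 \left(-5\right)^{2}}{7}\right)} = \frac{408}{498 - 4 \left(\frac{4}{7} - \frac{5}{7} + \frac{2}{7} \cdot 25\right)} = \frac{408}{498 - 4 \left(\frac{4}{7} - \frac{5}{7} + \frac{50}{7}\right)} = \frac{408}{498 - 4 \cdot 7} = \frac{408}{498 - 28} = \frac{408}{470} = 408 \cdot \frac{1}{470} = \frac{204}{235}$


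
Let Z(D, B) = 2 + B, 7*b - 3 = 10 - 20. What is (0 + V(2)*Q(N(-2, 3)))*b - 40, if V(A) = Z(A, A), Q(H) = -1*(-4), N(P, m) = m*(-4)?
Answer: -56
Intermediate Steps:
N(P, m) = -4*m
Q(H) = 4
b = -1 (b = 3/7 + (10 - 20)/7 = 3/7 + (1/7)*(-10) = 3/7 - 10/7 = -1)
V(A) = 2 + A
(0 + V(2)*Q(N(-2, 3)))*b - 40 = (0 + (2 + 2)*4)*(-1) - 40 = (0 + 4*4)*(-1) - 40 = (0 + 16)*(-1) - 40 = 16*(-1) - 40 = -16 - 40 = -56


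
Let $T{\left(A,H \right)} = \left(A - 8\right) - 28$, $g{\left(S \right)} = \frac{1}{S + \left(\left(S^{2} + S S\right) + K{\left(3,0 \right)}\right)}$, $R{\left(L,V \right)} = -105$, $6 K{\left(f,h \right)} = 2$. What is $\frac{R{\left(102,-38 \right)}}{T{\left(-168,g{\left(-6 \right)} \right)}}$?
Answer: $\frac{35}{68} \approx 0.51471$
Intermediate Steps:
$K{\left(f,h \right)} = \frac{1}{3}$ ($K{\left(f,h \right)} = \frac{1}{6} \cdot 2 = \frac{1}{3}$)
$g{\left(S \right)} = \frac{1}{\frac{1}{3} + S + 2 S^{2}}$ ($g{\left(S \right)} = \frac{1}{S + \left(\left(S^{2} + S S\right) + \frac{1}{3}\right)} = \frac{1}{S + \left(\left(S^{2} + S^{2}\right) + \frac{1}{3}\right)} = \frac{1}{S + \left(2 S^{2} + \frac{1}{3}\right)} = \frac{1}{S + \left(\frac{1}{3} + 2 S^{2}\right)} = \frac{1}{\frac{1}{3} + S + 2 S^{2}}$)
$T{\left(A,H \right)} = -36 + A$ ($T{\left(A,H \right)} = \left(-8 + A\right) - 28 = -36 + A$)
$\frac{R{\left(102,-38 \right)}}{T{\left(-168,g{\left(-6 \right)} \right)}} = - \frac{105}{-36 - 168} = - \frac{105}{-204} = \left(-105\right) \left(- \frac{1}{204}\right) = \frac{35}{68}$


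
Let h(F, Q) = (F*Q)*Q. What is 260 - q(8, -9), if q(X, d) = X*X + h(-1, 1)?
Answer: 197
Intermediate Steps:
h(F, Q) = F*Q²
q(X, d) = -1 + X² (q(X, d) = X*X - 1*1² = X² - 1*1 = X² - 1 = -1 + X²)
260 - q(8, -9) = 260 - (-1 + 8²) = 260 - (-1 + 64) = 260 - 1*63 = 260 - 63 = 197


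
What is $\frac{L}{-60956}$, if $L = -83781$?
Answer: $\frac{83781}{60956} \approx 1.3745$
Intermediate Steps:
$\frac{L}{-60956} = - \frac{83781}{-60956} = \left(-83781\right) \left(- \frac{1}{60956}\right) = \frac{83781}{60956}$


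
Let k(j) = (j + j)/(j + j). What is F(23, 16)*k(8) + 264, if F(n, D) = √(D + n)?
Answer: 264 + √39 ≈ 270.25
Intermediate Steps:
k(j) = 1 (k(j) = (2*j)/((2*j)) = (2*j)*(1/(2*j)) = 1)
F(23, 16)*k(8) + 264 = √(16 + 23)*1 + 264 = √39*1 + 264 = √39 + 264 = 264 + √39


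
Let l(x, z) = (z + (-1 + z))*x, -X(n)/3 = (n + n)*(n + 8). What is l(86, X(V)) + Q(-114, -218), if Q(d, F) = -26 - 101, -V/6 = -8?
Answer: -2774229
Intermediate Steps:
V = 48 (V = -6*(-8) = 48)
X(n) = -6*n*(8 + n) (X(n) = -3*(n + n)*(n + 8) = -3*2*n*(8 + n) = -6*n*(8 + n))
l(x, z) = x*(-1 + 2*z) (l(x, z) = (-1 + 2*z)*x = x*(-1 + 2*z))
Q(d, F) = -127
l(86, X(V)) + Q(-114, -218) = 86*(-1 + 2*(-6*48*(8 + 48))) - 127 = 86*(-1 + 2*(-6*48*56)) - 127 = 86*(-1 + 2*(-16128)) - 127 = 86*(-1 - 32256) - 127 = 86*(-32257) - 127 = -2774102 - 127 = -2774229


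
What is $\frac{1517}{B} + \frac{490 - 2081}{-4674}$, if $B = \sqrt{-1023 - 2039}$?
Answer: $\frac{1591}{4674} - \frac{1517 i \sqrt{3062}}{3062} \approx 0.34039 - 27.415 i$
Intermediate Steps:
$B = i \sqrt{3062}$ ($B = \sqrt{-3062} = i \sqrt{3062} \approx 55.335 i$)
$\frac{1517}{B} + \frac{490 - 2081}{-4674} = \frac{1517}{i \sqrt{3062}} + \frac{490 - 2081}{-4674} = 1517 \left(- \frac{i \sqrt{3062}}{3062}\right) - - \frac{1591}{4674} = - \frac{1517 i \sqrt{3062}}{3062} + \frac{1591}{4674} = \frac{1591}{4674} - \frac{1517 i \sqrt{3062}}{3062}$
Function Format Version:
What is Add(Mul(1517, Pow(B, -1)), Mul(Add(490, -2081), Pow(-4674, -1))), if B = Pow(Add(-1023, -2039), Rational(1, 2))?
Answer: Add(Rational(1591, 4674), Mul(Rational(-1517, 3062), I, Pow(3062, Rational(1, 2)))) ≈ Add(0.34039, Mul(-27.415, I))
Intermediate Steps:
B = Mul(I, Pow(3062, Rational(1, 2))) (B = Pow(-3062, Rational(1, 2)) = Mul(I, Pow(3062, Rational(1, 2))) ≈ Mul(55.335, I))
Add(Mul(1517, Pow(B, -1)), Mul(Add(490, -2081), Pow(-4674, -1))) = Add(Mul(1517, Pow(Mul(I, Pow(3062, Rational(1, 2))), -1)), Mul(Add(490, -2081), Pow(-4674, -1))) = Add(Mul(1517, Mul(Rational(-1, 3062), I, Pow(3062, Rational(1, 2)))), Mul(-1591, Rational(-1, 4674))) = Add(Mul(Rational(-1517, 3062), I, Pow(3062, Rational(1, 2))), Rational(1591, 4674)) = Add(Rational(1591, 4674), Mul(Rational(-1517, 3062), I, Pow(3062, Rational(1, 2))))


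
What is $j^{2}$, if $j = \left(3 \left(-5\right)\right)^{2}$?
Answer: $50625$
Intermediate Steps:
$j = 225$ ($j = \left(-15\right)^{2} = 225$)
$j^{2} = 225^{2} = 50625$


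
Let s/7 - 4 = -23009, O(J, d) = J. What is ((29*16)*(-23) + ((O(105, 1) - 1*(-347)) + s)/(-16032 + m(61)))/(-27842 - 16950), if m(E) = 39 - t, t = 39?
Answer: 170932921/718105344 ≈ 0.23803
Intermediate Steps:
s = -161035 (s = 28 + 7*(-23009) = 28 - 161063 = -161035)
m(E) = 0 (m(E) = 39 - 1*39 = 39 - 39 = 0)
((29*16)*(-23) + ((O(105, 1) - 1*(-347)) + s)/(-16032 + m(61)))/(-27842 - 16950) = ((29*16)*(-23) + ((105 - 1*(-347)) - 161035)/(-16032 + 0))/(-27842 - 16950) = (464*(-23) + ((105 + 347) - 161035)/(-16032))/(-44792) = (-10672 + (452 - 161035)*(-1/16032))*(-1/44792) = (-10672 - 160583*(-1/16032))*(-1/44792) = (-10672 + 160583/16032)*(-1/44792) = -170932921/16032*(-1/44792) = 170932921/718105344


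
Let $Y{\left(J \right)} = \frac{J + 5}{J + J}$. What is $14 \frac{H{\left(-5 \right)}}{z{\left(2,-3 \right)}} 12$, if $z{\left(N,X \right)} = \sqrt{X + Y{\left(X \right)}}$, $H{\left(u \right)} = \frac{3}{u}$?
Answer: $\frac{252 i \sqrt{30}}{25} \approx 55.21 i$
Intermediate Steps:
$Y{\left(J \right)} = \frac{5 + J}{2 J}$
$z{\left(N,X \right)} = \sqrt{X + \frac{5 + X}{2 X}}$
$14 \frac{H{\left(-5 \right)}}{z{\left(2,-3 \right)}} 12 = 14 \frac{3 \frac{1}{-5}}{\frac{1}{2} \sqrt{2 + 4 \left(-3\right) + \frac{10}{-3}}} \cdot 12 = 14 \frac{3 \left(- \frac{1}{5}\right)}{\frac{1}{2} \sqrt{2 - 12 + 10 \left(- \frac{1}{3}\right)}} 12 = 14 \left(- \frac{3}{5 \frac{\sqrt{2 - 12 - \frac{10}{3}}}{2}}\right) 12 = 14 \left(- \frac{3}{5 \frac{\sqrt{- \frac{40}{3}}}{2}}\right) 12 = 14 \left(- \frac{3}{5 \frac{\frac{2}{3} i \sqrt{30}}{2}}\right) 12 = 14 \left(- \frac{3}{5 \frac{i \sqrt{30}}{3}}\right) 12 = 14 \left(- \frac{3 \left(- \frac{i \sqrt{30}}{10}\right)}{5}\right) 12 = 14 \frac{3 i \sqrt{30}}{50} \cdot 12 = \frac{21 i \sqrt{30}}{25} \cdot 12 = \frac{252 i \sqrt{30}}{25}$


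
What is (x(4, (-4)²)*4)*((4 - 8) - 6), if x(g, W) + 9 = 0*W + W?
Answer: -280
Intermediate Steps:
x(g, W) = -9 + W (x(g, W) = -9 + (0*W + W) = -9 + (0 + W) = -9 + W)
(x(4, (-4)²)*4)*((4 - 8) - 6) = ((-9 + (-4)²)*4)*((4 - 8) - 6) = ((-9 + 16)*4)*(-4 - 6) = (7*4)*(-10) = 28*(-10) = -280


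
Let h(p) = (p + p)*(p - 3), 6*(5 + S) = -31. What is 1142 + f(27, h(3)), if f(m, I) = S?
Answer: 6791/6 ≈ 1131.8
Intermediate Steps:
S = -61/6 (S = -5 + (⅙)*(-31) = -5 - 31/6 = -61/6 ≈ -10.167)
h(p) = 2*p*(-3 + p) (h(p) = (2*p)*(-3 + p) = 2*p*(-3 + p))
f(m, I) = -61/6
1142 + f(27, h(3)) = 1142 - 61/6 = 6791/6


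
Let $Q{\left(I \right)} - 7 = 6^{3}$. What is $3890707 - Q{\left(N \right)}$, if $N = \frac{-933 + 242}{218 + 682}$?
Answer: $3890484$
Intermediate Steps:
$N = - \frac{691}{900} \approx -0.76778$
$Q{\left(I \right)} = 223$ ($Q{\left(I \right)} = 7 + 6^{3} = 7 + 216 = 223$)
$3890707 - Q{\left(N \right)} = 3890707 - 223 = 3890484$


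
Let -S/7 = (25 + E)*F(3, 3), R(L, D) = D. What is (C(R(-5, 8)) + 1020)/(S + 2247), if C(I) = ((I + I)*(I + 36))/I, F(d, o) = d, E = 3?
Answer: 1108/1659 ≈ 0.66787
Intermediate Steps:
S = -588 (S = -7*(25 + 3)*3 = -196*3 = -7*84 = -588)
C(I) = 72 + 2*I (C(I) = ((2*I)*(36 + I))/I = (2*I*(36 + I))/I = 72 + 2*I)
(C(R(-5, 8)) + 1020)/(S + 2247) = ((72 + 2*8) + 1020)/(-588 + 2247) = ((72 + 16) + 1020)/1659 = (88 + 1020)*(1/1659) = 1108*(1/1659) = 1108/1659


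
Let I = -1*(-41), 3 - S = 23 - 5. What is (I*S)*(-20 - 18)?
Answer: 23370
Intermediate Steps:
S = -15 (S = 3 - (23 - 5) = 3 - 1*18 = 3 - 18 = -15)
I = 41
(I*S)*(-20 - 18) = (41*(-15))*(-20 - 18) = -615*(-38) = 23370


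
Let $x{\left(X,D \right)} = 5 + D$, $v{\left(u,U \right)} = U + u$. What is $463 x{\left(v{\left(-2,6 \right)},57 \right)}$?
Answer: $28706$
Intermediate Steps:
$463 x{\left(v{\left(-2,6 \right)},57 \right)} = 463 \left(5 + 57\right) = 463 \cdot 62 = 28706$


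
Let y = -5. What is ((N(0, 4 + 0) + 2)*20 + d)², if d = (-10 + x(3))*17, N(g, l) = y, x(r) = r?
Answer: 32041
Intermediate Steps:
N(g, l) = -5
d = -119 (d = (-10 + 3)*17 = -7*17 = -119)
((N(0, 4 + 0) + 2)*20 + d)² = ((-5 + 2)*20 - 119)² = (-3*20 - 119)² = (-60 - 119)² = (-179)² = 32041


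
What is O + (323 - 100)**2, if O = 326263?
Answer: 375992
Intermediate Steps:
O + (323 - 100)**2 = 326263 + (323 - 100)**2 = 326263 + 223**2 = 326263 + 49729 = 375992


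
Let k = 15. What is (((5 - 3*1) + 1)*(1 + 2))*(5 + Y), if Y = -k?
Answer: -90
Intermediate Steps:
Y = -15 (Y = -1*15 = -15)
(((5 - 3*1) + 1)*(1 + 2))*(5 + Y) = (((5 - 3*1) + 1)*(1 + 2))*(5 - 15) = (((5 - 3) + 1)*3)*(-10) = ((2 + 1)*3)*(-10) = (3*3)*(-10) = 9*(-10) = -90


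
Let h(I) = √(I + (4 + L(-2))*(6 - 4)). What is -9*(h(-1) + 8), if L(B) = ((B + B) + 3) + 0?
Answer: -72 - 9*√5 ≈ -92.125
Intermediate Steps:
L(B) = 3 + 2*B (L(B) = (2*B + 3) + 0 = (3 + 2*B) + 0 = 3 + 2*B)
h(I) = √(6 + I) (h(I) = √(I + (4 + (3 + 2*(-2)))*(6 - 4)) = √(I + (4 + (3 - 4))*2) = √(I + (4 - 1)*2) = √(I + 3*2) = √(I + 6) = √(6 + I))
-9*(h(-1) + 8) = -9*(√(6 - 1) + 8) = -9*(√5 + 8) = -9*(8 + √5) = -72 - 9*√5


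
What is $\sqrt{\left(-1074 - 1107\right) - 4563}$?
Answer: $2 i \sqrt{1686} \approx 82.122 i$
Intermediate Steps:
$\sqrt{\left(-1074 - 1107\right) - 4563} = \sqrt{-2181 - 4563} = \sqrt{-6744} = 2 i \sqrt{1686}$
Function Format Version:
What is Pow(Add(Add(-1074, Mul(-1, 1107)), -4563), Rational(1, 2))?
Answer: Mul(2, I, Pow(1686, Rational(1, 2))) ≈ Mul(82.122, I)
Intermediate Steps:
Pow(Add(Add(-1074, Mul(-1, 1107)), -4563), Rational(1, 2)) = Pow(Add(Add(-1074, -1107), -4563), Rational(1, 2)) = Pow(Add(-2181, -4563), Rational(1, 2)) = Pow(-6744, Rational(1, 2)) = Mul(2, I, Pow(1686, Rational(1, 2)))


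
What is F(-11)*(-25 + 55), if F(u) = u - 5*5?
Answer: -1080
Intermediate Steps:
F(u) = -25 + u (F(u) = u - 25 = -25 + u)
F(-11)*(-25 + 55) = (-25 - 11)*(-25 + 55) = -36*30 = -1080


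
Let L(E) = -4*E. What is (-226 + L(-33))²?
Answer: 8836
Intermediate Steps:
(-226 + L(-33))² = (-226 - 4*(-33))² = (-226 + 132)² = (-94)² = 8836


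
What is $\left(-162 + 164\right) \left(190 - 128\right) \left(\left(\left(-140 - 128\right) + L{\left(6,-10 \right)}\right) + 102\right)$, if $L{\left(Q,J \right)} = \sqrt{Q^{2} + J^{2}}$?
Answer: $-20584 + 248 \sqrt{34} \approx -19138.0$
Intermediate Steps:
$L{\left(Q,J \right)} = \sqrt{J^{2} + Q^{2}}$
$\left(-162 + 164\right) \left(190 - 128\right) \left(\left(\left(-140 - 128\right) + L{\left(6,-10 \right)}\right) + 102\right) = \left(-162 + 164\right) \left(190 - 128\right) \left(\left(\left(-140 - 128\right) + \sqrt{\left(-10\right)^{2} + 6^{2}}\right) + 102\right) = 2 \cdot 62 \left(\left(-268 + \sqrt{100 + 36}\right) + 102\right) = 124 \left(\left(-268 + \sqrt{136}\right) + 102\right) = 124 \left(\left(-268 + 2 \sqrt{34}\right) + 102\right) = 124 \left(-166 + 2 \sqrt{34}\right) = -20584 + 248 \sqrt{34}$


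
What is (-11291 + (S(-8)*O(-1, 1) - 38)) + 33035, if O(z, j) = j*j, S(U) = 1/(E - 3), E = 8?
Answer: 108531/5 ≈ 21706.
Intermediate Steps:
S(U) = ⅕ (S(U) = 1/(8 - 3) = 1/5 = ⅕)
O(z, j) = j²
(-11291 + (S(-8)*O(-1, 1) - 38)) + 33035 = (-11291 + ((⅕)*1² - 38)) + 33035 = (-11291 + ((⅕)*1 - 38)) + 33035 = (-11291 + (⅕ - 38)) + 33035 = (-11291 - 189/5) + 33035 = -56644/5 + 33035 = 108531/5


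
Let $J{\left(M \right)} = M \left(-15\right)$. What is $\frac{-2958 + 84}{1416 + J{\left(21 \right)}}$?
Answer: $- \frac{958}{367} \approx -2.6104$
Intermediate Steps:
$J{\left(M \right)} = - 15 M$
$\frac{-2958 + 84}{1416 + J{\left(21 \right)}} = \frac{-2958 + 84}{1416 - 315} = - \frac{2874}{1416 - 315} = - \frac{2874}{1101} = \left(-2874\right) \frac{1}{1101} = - \frac{958}{367}$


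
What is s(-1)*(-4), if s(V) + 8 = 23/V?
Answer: 124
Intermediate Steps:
s(V) = -8 + 23/V
s(-1)*(-4) = (-8 + 23/(-1))*(-4) = (-8 + 23*(-1))*(-4) = (-8 - 23)*(-4) = -31*(-4) = 124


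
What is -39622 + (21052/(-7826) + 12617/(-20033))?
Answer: -238938023609/6029933 ≈ -39625.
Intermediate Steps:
-39622 + (21052/(-7826) + 12617/(-20033)) = -39622 + (21052*(-1/7826) + 12617*(-1/20033)) = -39622 + (-10526/3913 - 12617/20033) = -39622 - 20018283/6029933 = -238938023609/6029933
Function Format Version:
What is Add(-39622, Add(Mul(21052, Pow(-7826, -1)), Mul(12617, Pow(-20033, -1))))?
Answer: Rational(-238938023609, 6029933) ≈ -39625.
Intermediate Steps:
Add(-39622, Add(Mul(21052, Pow(-7826, -1)), Mul(12617, Pow(-20033, -1)))) = Add(-39622, Add(Mul(21052, Rational(-1, 7826)), Mul(12617, Rational(-1, 20033)))) = Add(-39622, Add(Rational(-10526, 3913), Rational(-12617, 20033))) = Add(-39622, Rational(-20018283, 6029933)) = Rational(-238938023609, 6029933)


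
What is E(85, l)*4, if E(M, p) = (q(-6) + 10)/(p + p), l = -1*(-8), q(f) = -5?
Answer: 5/4 ≈ 1.2500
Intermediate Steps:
l = 8
E(M, p) = 5/(2*p) (E(M, p) = (-5 + 10)/(p + p) = 5/((2*p)) = 5*(1/(2*p)) = 5/(2*p))
E(85, l)*4 = ((5/2)/8)*4 = ((5/2)*(⅛))*4 = (5/16)*4 = 5/4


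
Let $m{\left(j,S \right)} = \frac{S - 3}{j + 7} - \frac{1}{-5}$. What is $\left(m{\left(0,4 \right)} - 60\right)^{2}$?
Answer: $\frac{4359744}{1225} \approx 3559.0$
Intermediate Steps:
$m{\left(j,S \right)} = \frac{1}{5} + \frac{-3 + S}{7 + j}$ ($m{\left(j,S \right)} = \frac{-3 + S}{7 + j} - - \frac{1}{5} = \frac{-3 + S}{7 + j} + \frac{1}{5} = \frac{1}{5} + \frac{-3 + S}{7 + j}$)
$\left(m{\left(0,4 \right)} - 60\right)^{2} = \left(\frac{-8 + 0 + 5 \cdot 4}{5 \left(7 + 0\right)} - 60\right)^{2} = \left(\frac{-8 + 0 + 20}{5 \cdot 7} - 60\right)^{2} = \left(\frac{1}{5} \cdot \frac{1}{7} \cdot 12 - 60\right)^{2} = \left(\frac{12}{35} - 60\right)^{2} = \left(- \frac{2088}{35}\right)^{2} = \frac{4359744}{1225}$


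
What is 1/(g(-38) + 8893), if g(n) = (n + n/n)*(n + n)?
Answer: 1/11705 ≈ 8.5434e-5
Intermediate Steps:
g(n) = 2*n*(1 + n) (g(n) = (n + 1)*(2*n) = (1 + n)*(2*n) = 2*n*(1 + n))
1/(g(-38) + 8893) = 1/(2*(-38)*(1 - 38) + 8893) = 1/(2*(-38)*(-37) + 8893) = 1/(2812 + 8893) = 1/11705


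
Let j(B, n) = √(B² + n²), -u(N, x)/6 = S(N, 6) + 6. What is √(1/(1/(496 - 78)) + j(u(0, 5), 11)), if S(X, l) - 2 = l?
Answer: √(418 + √7177) ≈ 22.421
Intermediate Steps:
S(X, l) = 2 + l
u(N, x) = -84 (u(N, x) = -6*((2 + 6) + 6) = -6*(8 + 6) = -6*14 = -84)
√(1/(1/(496 - 78)) + j(u(0, 5), 11)) = √(1/(1/(496 - 78)) + √((-84)² + 11²)) = √(1/(1/418) + √(7056 + 121)) = √(1/(1/418) + √7177) = √(418 + √7177)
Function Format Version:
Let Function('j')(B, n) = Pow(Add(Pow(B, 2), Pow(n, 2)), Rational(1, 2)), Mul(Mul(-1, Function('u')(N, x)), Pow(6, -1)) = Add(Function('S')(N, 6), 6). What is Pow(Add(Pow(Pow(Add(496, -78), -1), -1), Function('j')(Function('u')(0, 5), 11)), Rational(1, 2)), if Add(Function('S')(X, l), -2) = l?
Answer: Pow(Add(418, Pow(7177, Rational(1, 2))), Rational(1, 2)) ≈ 22.421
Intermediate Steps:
Function('S')(X, l) = Add(2, l)
Function('u')(N, x) = -84 (Function('u')(N, x) = Mul(-6, Add(Add(2, 6), 6)) = Mul(-6, Add(8, 6)) = Mul(-6, 14) = -84)
Pow(Add(Pow(Pow(Add(496, -78), -1), -1), Function('j')(Function('u')(0, 5), 11)), Rational(1, 2)) = Pow(Add(Pow(Pow(Add(496, -78), -1), -1), Pow(Add(Pow(-84, 2), Pow(11, 2)), Rational(1, 2))), Rational(1, 2)) = Pow(Add(Pow(Pow(418, -1), -1), Pow(Add(7056, 121), Rational(1, 2))), Rational(1, 2)) = Pow(Add(Pow(Rational(1, 418), -1), Pow(7177, Rational(1, 2))), Rational(1, 2)) = Pow(Add(418, Pow(7177, Rational(1, 2))), Rational(1, 2))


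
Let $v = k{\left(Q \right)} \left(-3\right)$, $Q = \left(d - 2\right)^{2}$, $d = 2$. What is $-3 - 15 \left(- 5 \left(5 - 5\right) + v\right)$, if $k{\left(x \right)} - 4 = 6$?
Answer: $447$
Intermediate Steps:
$Q = 0$ ($Q = \left(2 - 2\right)^{2} = 0^{2} = 0$)
$k{\left(x \right)} = 10$ ($k{\left(x \right)} = 4 + 6 = 10$)
$v = -30$ ($v = 10 \left(-3\right) = -30$)
$-3 - 15 \left(- 5 \left(5 - 5\right) + v\right) = -3 - 15 \left(- 5 \left(5 - 5\right) - 30\right) = -3 - 15 \left(\left(-5\right) 0 - 30\right) = -3 - 15 \left(0 - 30\right) = -3 - -450 = -3 + 450 = 447$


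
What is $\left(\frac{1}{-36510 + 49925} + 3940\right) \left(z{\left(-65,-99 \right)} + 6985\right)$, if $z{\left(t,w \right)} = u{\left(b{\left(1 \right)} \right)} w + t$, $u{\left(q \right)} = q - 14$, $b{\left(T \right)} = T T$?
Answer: $\frac{433781813907}{13415} \approx 3.2336 \cdot 10^{7}$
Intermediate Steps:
$b{\left(T \right)} = T^{2}$
$u{\left(q \right)} = -14 + q$
$z{\left(t,w \right)} = t - 13 w$ ($z{\left(t,w \right)} = \left(-14 + 1^{2}\right) w + t = \left(-14 + 1\right) w + t = - 13 w + t = t - 13 w$)
$\left(\frac{1}{-36510 + 49925} + 3940\right) \left(z{\left(-65,-99 \right)} + 6985\right) = \left(\frac{1}{-36510 + 49925} + 3940\right) \left(\left(-65 - -1287\right) + 6985\right) = \left(\frac{1}{13415} + 3940\right) \left(\left(-65 + 1287\right) + 6985\right) = \left(\frac{1}{13415} + 3940\right) \left(1222 + 6985\right) = \frac{52855101}{13415} \cdot 8207 = \frac{433781813907}{13415}$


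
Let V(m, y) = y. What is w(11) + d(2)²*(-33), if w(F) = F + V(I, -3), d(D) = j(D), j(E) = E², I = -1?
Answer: -520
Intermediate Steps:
d(D) = D²
w(F) = -3 + F (w(F) = F - 3 = -3 + F)
w(11) + d(2)²*(-33) = (-3 + 11) + (2²)²*(-33) = 8 + 4²*(-33) = 8 + 16*(-33) = 8 - 528 = -520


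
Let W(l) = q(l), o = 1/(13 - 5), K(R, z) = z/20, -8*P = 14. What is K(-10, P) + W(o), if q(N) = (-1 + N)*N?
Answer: -63/320 ≈ -0.19688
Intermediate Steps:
P = -7/4 (P = -1/8*14 = -7/4 ≈ -1.7500)
K(R, z) = z/20 (K(R, z) = z*(1/20) = z/20)
o = 1/8 ≈ 0.12500
q(N) = N*(-1 + N)
W(l) = l*(-1 + l)
K(-10, P) + W(o) = (1/20)*(-7/4) + (-1 + 1/8)/8 = -7/80 + (1/8)*(-7/8) = -7/80 - 7/64 = -63/320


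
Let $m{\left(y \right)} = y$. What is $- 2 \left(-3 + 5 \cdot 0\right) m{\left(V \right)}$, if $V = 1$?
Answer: $6$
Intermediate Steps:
$- 2 \left(-3 + 5 \cdot 0\right) m{\left(V \right)} = - 2 \left(-3 + 5 \cdot 0\right) 1 = - 2 \left(-3 + 0\right) 1 = \left(-2\right) \left(-3\right) 1 = 6 \cdot 1 = 6$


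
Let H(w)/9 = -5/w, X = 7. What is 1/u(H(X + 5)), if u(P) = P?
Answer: -4/15 ≈ -0.26667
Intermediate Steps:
H(w) = -45/w (H(w) = 9*(-5/w) = -45/w)
1/u(H(X + 5)) = 1/(-45/(7 + 5)) = 1/(-45/12) = 1/(-45*1/12) = 1/(-15/4) = -4/15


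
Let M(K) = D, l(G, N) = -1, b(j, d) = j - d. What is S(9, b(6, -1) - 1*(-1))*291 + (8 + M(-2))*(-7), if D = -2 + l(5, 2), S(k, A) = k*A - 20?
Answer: 15097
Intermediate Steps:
S(k, A) = -20 + A*k (S(k, A) = A*k - 20 = -20 + A*k)
D = -3 (D = -2 - 1 = -3)
M(K) = -3
S(9, b(6, -1) - 1*(-1))*291 + (8 + M(-2))*(-7) = (-20 + ((6 - 1*(-1)) - 1*(-1))*9)*291 + (8 - 3)*(-7) = (-20 + ((6 + 1) + 1)*9)*291 + 5*(-7) = (-20 + (7 + 1)*9)*291 - 35 = (-20 + 8*9)*291 - 35 = (-20 + 72)*291 - 35 = 52*291 - 35 = 15132 - 35 = 15097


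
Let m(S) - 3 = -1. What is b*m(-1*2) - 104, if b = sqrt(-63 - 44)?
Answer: -104 + 2*I*sqrt(107) ≈ -104.0 + 20.688*I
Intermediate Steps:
m(S) = 2 (m(S) = 3 - 1 = 2)
b = I*sqrt(107) (b = sqrt(-107) = I*sqrt(107) ≈ 10.344*I)
b*m(-1*2) - 104 = (I*sqrt(107))*2 - 104 = 2*I*sqrt(107) - 104 = -104 + 2*I*sqrt(107)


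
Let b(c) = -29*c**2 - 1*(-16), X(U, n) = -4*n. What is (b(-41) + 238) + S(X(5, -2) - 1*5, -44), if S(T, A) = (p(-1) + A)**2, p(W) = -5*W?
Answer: -46974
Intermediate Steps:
b(c) = 16 - 29*c**2 (b(c) = -29*c**2 + 16 = 16 - 29*c**2)
S(T, A) = (5 + A)**2 (S(T, A) = (-5*(-1) + A)**2 = (5 + A)**2)
(b(-41) + 238) + S(X(5, -2) - 1*5, -44) = ((16 - 29*(-41)**2) + 238) + (5 - 44)**2 = ((16 - 29*1681) + 238) + (-39)**2 = ((16 - 48749) + 238) + 1521 = (-48733 + 238) + 1521 = -48495 + 1521 = -46974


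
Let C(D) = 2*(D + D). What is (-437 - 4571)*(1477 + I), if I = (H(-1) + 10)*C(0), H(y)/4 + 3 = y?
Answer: -7396816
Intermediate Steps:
H(y) = -12 + 4*y
C(D) = 4*D (C(D) = 2*(2*D) = 4*D)
I = 0 (I = ((-12 + 4*(-1)) + 10)*(4*0) = ((-12 - 4) + 10)*0 = (-16 + 10)*0 = -6*0 = 0)
(-437 - 4571)*(1477 + I) = (-437 - 4571)*(1477 + 0) = -5008*1477 = -7396816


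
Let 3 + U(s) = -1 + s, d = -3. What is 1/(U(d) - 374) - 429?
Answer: -163450/381 ≈ -429.00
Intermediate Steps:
U(s) = -4 + s (U(s) = -3 + (-1 + s) = -4 + s)
1/(U(d) - 374) - 429 = 1/((-4 - 3) - 374) - 429 = 1/(-7 - 374) - 429 = 1/(-381) - 429 = -1/381 - 429 = -163450/381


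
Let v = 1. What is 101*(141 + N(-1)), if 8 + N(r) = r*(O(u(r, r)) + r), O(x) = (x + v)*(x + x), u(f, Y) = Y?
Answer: 13534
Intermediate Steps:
O(x) = 2*x*(1 + x) (O(x) = (x + 1)*(x + x) = (1 + x)*(2*x) = 2*x*(1 + x))
N(r) = -8 + r*(r + 2*r*(1 + r)) (N(r) = -8 + r*(2*r*(1 + r) + r) = -8 + r*(r + 2*r*(1 + r)))
101*(141 + N(-1)) = 101*(141 + (-8 + 2*(-1)**3 + 3*(-1)**2)) = 101*(141 + (-8 + 2*(-1) + 3*1)) = 101*(141 + (-8 - 2 + 3)) = 101*(141 - 7) = 101*134 = 13534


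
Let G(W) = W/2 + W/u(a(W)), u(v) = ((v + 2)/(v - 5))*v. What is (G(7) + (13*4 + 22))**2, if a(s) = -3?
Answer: 124609/36 ≈ 3461.4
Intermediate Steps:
u(v) = v*(2 + v)/(-5 + v) (u(v) = ((2 + v)/(-5 + v))*v = v*(2 + v)/(-5 + v))
G(W) = -13*W/6 (G(W) = W/2 + W/((-3*(2 - 3)/(-5 - 3))) = W*(1/2) + W/((-3*(-1)/(-8))) = W/2 + W/((-3*(-1/8)*(-1))) = W/2 + W/(-3/8) = W/2 + W*(-8/3) = W/2 - 8*W/3 = -13*W/6)
(G(7) + (13*4 + 22))**2 = (-13/6*7 + (13*4 + 22))**2 = (-91/6 + (52 + 22))**2 = (-91/6 + 74)**2 = (353/6)**2 = 124609/36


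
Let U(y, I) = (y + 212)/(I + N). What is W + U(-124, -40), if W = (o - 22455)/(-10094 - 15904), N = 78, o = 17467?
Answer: 619342/246981 ≈ 2.5077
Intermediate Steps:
W = 2494/12999 (W = (17467 - 22455)/(-10094 - 15904) = -4988/(-25998) = -4988*(-1/25998) = 2494/12999 ≈ 0.19186)
U(y, I) = (212 + y)/(78 + I) (U(y, I) = (y + 212)/(I + 78) = (212 + y)/(78 + I))
W + U(-124, -40) = 2494/12999 + (212 - 124)/(78 - 40) = 2494/12999 + 88/38 = 2494/12999 + (1/38)*88 = 2494/12999 + 44/19 = 619342/246981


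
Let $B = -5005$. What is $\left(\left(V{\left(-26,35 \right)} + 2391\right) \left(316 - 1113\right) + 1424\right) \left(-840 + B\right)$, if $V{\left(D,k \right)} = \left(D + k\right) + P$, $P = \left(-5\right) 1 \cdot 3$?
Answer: $11102115745$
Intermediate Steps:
$P = -15$ ($P = \left(-5\right) 3 = -15$)
$V{\left(D,k \right)} = -15 + D + k$ ($V{\left(D,k \right)} = \left(D + k\right) - 15 = -15 + D + k$)
$\left(\left(V{\left(-26,35 \right)} + 2391\right) \left(316 - 1113\right) + 1424\right) \left(-840 + B\right) = \left(\left(\left(-15 - 26 + 35\right) + 2391\right) \left(316 - 1113\right) + 1424\right) \left(-840 - 5005\right) = \left(\left(-6 + 2391\right) \left(-797\right) + 1424\right) \left(-5845\right) = \left(2385 \left(-797\right) + 1424\right) \left(-5845\right) = \left(-1900845 + 1424\right) \left(-5845\right) = \left(-1899421\right) \left(-5845\right) = 11102115745$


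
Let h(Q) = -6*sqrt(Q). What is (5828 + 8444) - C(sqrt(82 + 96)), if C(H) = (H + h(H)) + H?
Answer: 14272 - 2*sqrt(178) + 6*178**(1/4) ≈ 14267.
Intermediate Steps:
C(H) = -6*sqrt(H) + 2*H (C(H) = (H - 6*sqrt(H)) + H = -6*sqrt(H) + 2*H)
(5828 + 8444) - C(sqrt(82 + 96)) = (5828 + 8444) - (-6*(82 + 96)**(1/4) + 2*sqrt(82 + 96)) = 14272 - (-6*178**(1/4) + 2*sqrt(178)) = 14272 + (-2*sqrt(178) + 6*178**(1/4)) = 14272 - 2*sqrt(178) + 6*178**(1/4)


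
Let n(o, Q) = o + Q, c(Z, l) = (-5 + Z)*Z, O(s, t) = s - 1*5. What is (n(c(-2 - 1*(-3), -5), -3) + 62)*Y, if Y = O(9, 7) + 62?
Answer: 3630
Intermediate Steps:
O(s, t) = -5 + s (O(s, t) = s - 5 = -5 + s)
Y = 66 (Y = (-5 + 9) + 62 = 4 + 62 = 66)
c(Z, l) = Z*(-5 + Z)
n(o, Q) = Q + o
(n(c(-2 - 1*(-3), -5), -3) + 62)*Y = ((-3 + (-2 - 1*(-3))*(-5 + (-2 - 1*(-3)))) + 62)*66 = ((-3 + (-2 + 3)*(-5 + (-2 + 3))) + 62)*66 = ((-3 + 1*(-5 + 1)) + 62)*66 = ((-3 + 1*(-4)) + 62)*66 = ((-3 - 4) + 62)*66 = (-7 + 62)*66 = 55*66 = 3630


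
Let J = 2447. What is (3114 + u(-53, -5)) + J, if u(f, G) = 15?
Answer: 5576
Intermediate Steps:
(3114 + u(-53, -5)) + J = (3114 + 15) + 2447 = 3129 + 2447 = 5576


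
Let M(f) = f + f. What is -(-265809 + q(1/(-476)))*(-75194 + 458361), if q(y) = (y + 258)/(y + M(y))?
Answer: 352603301078/3 ≈ 1.1753e+11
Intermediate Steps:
M(f) = 2*f
q(y) = (258 + y)/(3*y) (q(y) = (y + 258)/(y + 2*y) = (258 + y)/((3*y)) = (258 + y)*(1/(3*y)) = (258 + y)/(3*y))
-(-265809 + q(1/(-476)))*(-75194 + 458361) = -(-265809 + (258 + 1/(-476))/(3*(1/(-476))))*(-75194 + 458361) = -(-265809 + (258 - 1/476)/(3*(-1/476)))*383167 = -(-265809 + (1/3)*(-476)*(122807/476))*383167 = -(-265809 - 122807/3)*383167 = -(-920234)*383167/3 = -1*(-352603301078/3) = 352603301078/3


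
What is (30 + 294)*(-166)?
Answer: -53784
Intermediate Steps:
(30 + 294)*(-166) = 324*(-166) = -53784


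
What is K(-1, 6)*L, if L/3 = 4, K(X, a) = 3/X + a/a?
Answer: -24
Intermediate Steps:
K(X, a) = 1 + 3/X (K(X, a) = 3/X + 1 = 1 + 3/X)
L = 12 (L = 3*4 = 12)
K(-1, 6)*L = ((3 - 1)/(-1))*12 = -1*2*12 = -2*12 = -24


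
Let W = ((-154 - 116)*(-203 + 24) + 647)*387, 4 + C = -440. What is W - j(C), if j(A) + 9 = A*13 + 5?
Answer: 18959875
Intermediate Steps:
C = -444 (C = -4 - 440 = -444)
W = 18954099 (W = (-270*(-179) + 647)*387 = (48330 + 647)*387 = 48977*387 = 18954099)
j(A) = -4 + 13*A (j(A) = -9 + (A*13 + 5) = -9 + (13*A + 5) = -9 + (5 + 13*A) = -4 + 13*A)
W - j(C) = 18954099 - (-4 + 13*(-444)) = 18954099 - (-4 - 5772) = 18954099 - 1*(-5776) = 18954099 + 5776 = 18959875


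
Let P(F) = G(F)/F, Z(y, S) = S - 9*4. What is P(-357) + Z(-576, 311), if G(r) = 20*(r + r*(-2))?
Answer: 255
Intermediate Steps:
Z(y, S) = -36 + S (Z(y, S) = S - 36 = -36 + S)
G(r) = -20*r (G(r) = 20*(r - 2*r) = 20*(-r) = -20*r)
P(F) = -20 (P(F) = (-20*F)/F = -20)
P(-357) + Z(-576, 311) = -20 + (-36 + 311) = -20 + 275 = 255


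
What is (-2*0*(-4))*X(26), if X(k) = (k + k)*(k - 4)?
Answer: 0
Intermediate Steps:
X(k) = 2*k*(-4 + k) (X(k) = (2*k)*(-4 + k) = 2*k*(-4 + k))
(-2*0*(-4))*X(26) = (-2*0*(-4))*(2*26*(-4 + 26)) = (0*(-4))*(2*26*22) = 0*1144 = 0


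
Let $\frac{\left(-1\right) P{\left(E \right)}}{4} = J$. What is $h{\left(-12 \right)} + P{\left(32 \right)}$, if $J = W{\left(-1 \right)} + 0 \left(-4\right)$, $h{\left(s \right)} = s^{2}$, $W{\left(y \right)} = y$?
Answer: $148$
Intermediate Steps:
$J = -1$ ($J = -1 + 0 \left(-4\right) = -1 + 0 = -1$)
$P{\left(E \right)} = 4$ ($P{\left(E \right)} = \left(-4\right) \left(-1\right) = 4$)
$h{\left(-12 \right)} + P{\left(32 \right)} = \left(-12\right)^{2} + 4 = 144 + 4 = 148$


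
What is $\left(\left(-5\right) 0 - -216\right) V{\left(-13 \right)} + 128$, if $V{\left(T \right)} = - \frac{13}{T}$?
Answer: $344$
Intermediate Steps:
$\left(\left(-5\right) 0 - -216\right) V{\left(-13 \right)} + 128 = \left(\left(-5\right) 0 - -216\right) \left(- \frac{13}{-13}\right) + 128 = \left(0 + 216\right) \left(\left(-13\right) \left(- \frac{1}{13}\right)\right) + 128 = 216 \cdot 1 + 128 = 216 + 128 = 344$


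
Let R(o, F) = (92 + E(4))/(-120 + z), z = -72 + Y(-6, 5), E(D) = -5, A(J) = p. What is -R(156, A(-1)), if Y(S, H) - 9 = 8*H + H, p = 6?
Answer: 29/46 ≈ 0.63043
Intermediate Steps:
A(J) = 6
Y(S, H) = 9 + 9*H (Y(S, H) = 9 + (8*H + H) = 9 + 9*H)
z = -18 (z = -72 + (9 + 9*5) = -72 + (9 + 45) = -72 + 54 = -18)
R(o, F) = -29/46 (R(o, F) = (92 - 5)/(-120 - 18) = 87/(-138) = 87*(-1/138) = -29/46)
-R(156, A(-1)) = -1*(-29/46) = 29/46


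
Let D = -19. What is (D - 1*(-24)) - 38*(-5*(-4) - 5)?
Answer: -565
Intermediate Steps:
(D - 1*(-24)) - 38*(-5*(-4) - 5) = (-19 - 1*(-24)) - 38*(-5*(-4) - 5) = (-19 + 24) - 38*(20 - 5) = 5 - 38*15 = 5 - 570 = -565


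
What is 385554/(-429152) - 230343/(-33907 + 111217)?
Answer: -10721611573/2764811760 ≈ -3.8779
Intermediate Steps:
385554/(-429152) - 230343/(-33907 + 111217) = 385554*(-1/429152) - 230343/77310 = -192777/214576 - 230343*1/77310 = -192777/214576 - 76781/25770 = -10721611573/2764811760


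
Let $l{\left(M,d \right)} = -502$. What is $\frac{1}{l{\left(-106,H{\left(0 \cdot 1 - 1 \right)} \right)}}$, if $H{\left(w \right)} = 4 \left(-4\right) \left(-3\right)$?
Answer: $- \frac{1}{502} \approx -0.001992$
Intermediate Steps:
$H{\left(w \right)} = 48$ ($H{\left(w \right)} = \left(-16\right) \left(-3\right) = 48$)
$\frac{1}{l{\left(-106,H{\left(0 \cdot 1 - 1 \right)} \right)}} = \frac{1}{-502} = - \frac{1}{502}$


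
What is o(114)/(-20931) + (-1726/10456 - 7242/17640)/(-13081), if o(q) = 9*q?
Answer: -8587562862901/175348716356730 ≈ -0.048974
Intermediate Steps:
o(114)/(-20931) + (-1726/10456 - 7242/17640)/(-13081) = (9*114)/(-20931) + (-1726/10456 - 7242/17640)/(-13081) = 1026*(-1/20931) + (-1726*1/10456 - 7242*1/17640)*(-1/13081) = -342/6977 + (-863/5228 - 1207/2940)*(-1/13081) = -342/6977 - 1105927/1921290*(-1/13081) = -342/6977 + 1105927/25132394490 = -8587562862901/175348716356730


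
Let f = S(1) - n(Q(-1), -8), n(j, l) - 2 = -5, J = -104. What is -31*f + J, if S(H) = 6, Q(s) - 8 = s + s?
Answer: -383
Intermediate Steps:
Q(s) = 8 + 2*s (Q(s) = 8 + (s + s) = 8 + 2*s)
n(j, l) = -3 (n(j, l) = 2 - 5 = -3)
f = 9 (f = 6 - 1*(-3) = 6 + 3 = 9)
-31*f + J = -31*9 - 104 = -279 - 104 = -383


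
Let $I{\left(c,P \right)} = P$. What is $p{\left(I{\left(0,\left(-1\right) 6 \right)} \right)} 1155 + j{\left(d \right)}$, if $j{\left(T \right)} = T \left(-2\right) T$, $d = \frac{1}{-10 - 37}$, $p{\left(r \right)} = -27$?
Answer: $- \frac{68887667}{2209} \approx -31185.0$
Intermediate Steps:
$d = - \frac{1}{47}$ ($d = \frac{1}{-47} = - \frac{1}{47} \approx -0.021277$)
$j{\left(T \right)} = - 2 T^{2}$ ($j{\left(T \right)} = - 2 T T = - 2 T^{2}$)
$p{\left(I{\left(0,\left(-1\right) 6 \right)} \right)} 1155 + j{\left(d \right)} = \left(-27\right) 1155 - 2 \left(- \frac{1}{47}\right)^{2} = -31185 - \frac{2}{2209} = - \frac{68887667}{2209}$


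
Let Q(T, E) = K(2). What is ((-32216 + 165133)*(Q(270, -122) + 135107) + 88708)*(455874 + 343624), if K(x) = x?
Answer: 14357682226226178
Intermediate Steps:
Q(T, E) = 2
((-32216 + 165133)*(Q(270, -122) + 135107) + 88708)*(455874 + 343624) = ((-32216 + 165133)*(2 + 135107) + 88708)*(455874 + 343624) = (132917*135109 + 88708)*799498 = (17958282953 + 88708)*799498 = 17958371661*799498 = 14357682226226178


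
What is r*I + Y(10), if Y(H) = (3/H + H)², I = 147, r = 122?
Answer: 1804009/100 ≈ 18040.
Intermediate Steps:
Y(H) = (H + 3/H)²
r*I + Y(10) = 122*147 + (3 + 10²)²/10² = 17934 + (3 + 100)²/100 = 17934 + (1/100)*103² = 17934 + (1/100)*10609 = 17934 + 10609/100 = 1804009/100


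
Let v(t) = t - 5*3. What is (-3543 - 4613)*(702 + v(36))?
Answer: -5896788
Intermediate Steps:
v(t) = -15 + t (v(t) = t - 15 = -15 + t)
(-3543 - 4613)*(702 + v(36)) = (-3543 - 4613)*(702 + (-15 + 36)) = -8156*(702 + 21) = -8156*723 = -5896788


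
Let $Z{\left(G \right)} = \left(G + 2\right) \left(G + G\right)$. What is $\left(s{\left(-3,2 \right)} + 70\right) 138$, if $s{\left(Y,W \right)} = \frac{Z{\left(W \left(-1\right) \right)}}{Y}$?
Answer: $9660$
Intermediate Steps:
$Z{\left(G \right)} = 2 G \left(2 + G\right)$ ($Z{\left(G \right)} = \left(2 + G\right) 2 G = 2 G \left(2 + G\right)$)
$s{\left(Y,W \right)} = - \frac{2 W \left(2 - W\right)}{Y}$ ($s{\left(Y,W \right)} = \frac{2 W \left(-1\right) \left(2 + W \left(-1\right)\right)}{Y} = \frac{2 \left(- W\right) \left(2 - W\right)}{Y} = \frac{\left(-2\right) W \left(2 - W\right)}{Y} = - \frac{2 W \left(2 - W\right)}{Y}$)
$\left(s{\left(-3,2 \right)} + 70\right) 138 = \left(2 \cdot 2 \frac{1}{-3} \left(-2 + 2\right) + 70\right) 138 = \left(2 \cdot 2 \left(- \frac{1}{3}\right) 0 + 70\right) 138 = \left(0 + 70\right) 138 = 70 \cdot 138 = 9660$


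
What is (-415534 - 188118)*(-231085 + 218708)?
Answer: 7471400804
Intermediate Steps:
(-415534 - 188118)*(-231085 + 218708) = -603652*(-12377) = 7471400804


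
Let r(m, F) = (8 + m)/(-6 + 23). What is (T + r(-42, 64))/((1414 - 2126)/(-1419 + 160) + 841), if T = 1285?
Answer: 1615297/1059531 ≈ 1.5245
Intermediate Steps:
r(m, F) = 8/17 + m/17 (r(m, F) = (8 + m)/17 = (8 + m)*(1/17) = 8/17 + m/17)
(T + r(-42, 64))/((1414 - 2126)/(-1419 + 160) + 841) = (1285 + (8/17 + (1/17)*(-42)))/((1414 - 2126)/(-1419 + 160) + 841) = (1285 + (8/17 - 42/17))/(-712/(-1259) + 841) = (1285 - 2)/(-712*(-1/1259) + 841) = 1283/(712/1259 + 841) = 1283/(1059531/1259) = 1283*(1259/1059531) = 1615297/1059531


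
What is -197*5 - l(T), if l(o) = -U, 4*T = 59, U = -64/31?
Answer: -30599/31 ≈ -987.06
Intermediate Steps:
U = -64/31 (U = -64*1/31 = -64/31 ≈ -2.0645)
T = 59/4 (T = (¼)*59 = 59/4 ≈ 14.750)
l(o) = 64/31 (l(o) = -1*(-64/31) = 64/31)
-197*5 - l(T) = -197*5 - 1*64/31 = -985 - 64/31 = -30599/31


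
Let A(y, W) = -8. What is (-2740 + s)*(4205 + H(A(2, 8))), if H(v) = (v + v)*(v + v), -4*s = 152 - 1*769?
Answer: -46140123/4 ≈ -1.1535e+7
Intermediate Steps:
s = 617/4 (s = -(152 - 1*769)/4 = -(152 - 769)/4 = -1/4*(-617) = 617/4 ≈ 154.25)
H(v) = 4*v**2 (H(v) = (2*v)*(2*v) = 4*v**2)
(-2740 + s)*(4205 + H(A(2, 8))) = (-2740 + 617/4)*(4205 + 4*(-8)**2) = -10343*(4205 + 4*64)/4 = -10343*(4205 + 256)/4 = -10343/4*4461 = -46140123/4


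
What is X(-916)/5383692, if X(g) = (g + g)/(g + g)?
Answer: 1/5383692 ≈ 1.8575e-7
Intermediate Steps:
X(g) = 1 (X(g) = (2*g)/((2*g)) = (2*g)*(1/(2*g)) = 1)
X(-916)/5383692 = 1/5383692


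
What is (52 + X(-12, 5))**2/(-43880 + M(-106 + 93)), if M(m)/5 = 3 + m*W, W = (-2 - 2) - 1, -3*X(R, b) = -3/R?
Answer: -55447/895680 ≈ -0.061905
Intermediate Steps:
X(R, b) = 1/R (X(R, b) = -(-1)/R = 1/R)
W = -5 (W = -4 - 1 = -5)
M(m) = 15 - 25*m (M(m) = 5*(3 + m*(-5)) = 5*(3 - 5*m) = 15 - 25*m)
(52 + X(-12, 5))**2/(-43880 + M(-106 + 93)) = (52 + 1/(-12))**2/(-43880 + (15 - 25*(-106 + 93))) = (52 - 1/12)**2/(-43880 + (15 - 25*(-13))) = (623/12)**2/(-43880 + (15 + 325)) = 388129/(144*(-43880 + 340)) = (388129/144)/(-43540) = (388129/144)*(-1/43540) = -55447/895680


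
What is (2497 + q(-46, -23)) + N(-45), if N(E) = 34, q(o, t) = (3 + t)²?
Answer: 2931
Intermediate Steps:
(2497 + q(-46, -23)) + N(-45) = (2497 + (3 - 23)²) + 34 = (2497 + (-20)²) + 34 = (2497 + 400) + 34 = 2897 + 34 = 2931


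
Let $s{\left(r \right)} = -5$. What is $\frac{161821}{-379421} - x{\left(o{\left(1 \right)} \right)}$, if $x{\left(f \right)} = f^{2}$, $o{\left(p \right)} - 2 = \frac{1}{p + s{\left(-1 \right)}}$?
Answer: $- \frac{21180765}{6070736} \approx -3.489$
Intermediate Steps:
$o{\left(p \right)} = 2 + \frac{1}{-5 + p}$ ($o{\left(p \right)} = 2 + \frac{1}{p - 5} = 2 + \frac{1}{-5 + p}$)
$\frac{161821}{-379421} - x{\left(o{\left(1 \right)} \right)} = \frac{161821}{-379421} - \left(\frac{-9 + 2 \cdot 1}{-5 + 1}\right)^{2} = 161821 \left(- \frac{1}{379421}\right) - \left(\frac{-9 + 2}{-4}\right)^{2} = - \frac{161821}{379421} - \left(\left(- \frac{1}{4}\right) \left(-7\right)\right)^{2} = - \frac{161821}{379421} - \left(\frac{7}{4}\right)^{2} = - \frac{161821}{379421} - \frac{49}{16} = - \frac{21180765}{6070736}$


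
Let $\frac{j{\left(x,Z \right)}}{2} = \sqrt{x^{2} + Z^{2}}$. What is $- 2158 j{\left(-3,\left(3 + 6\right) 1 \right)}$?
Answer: $- 12948 \sqrt{10} \approx -40945.0$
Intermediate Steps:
$j{\left(x,Z \right)} = 2 \sqrt{Z^{2} + x^{2}}$ ($j{\left(x,Z \right)} = 2 \sqrt{x^{2} + Z^{2}} = 2 \sqrt{Z^{2} + x^{2}}$)
$- 2158 j{\left(-3,\left(3 + 6\right) 1 \right)} = - 2158 \cdot 2 \sqrt{\left(\left(3 + 6\right) 1\right)^{2} + \left(-3\right)^{2}} = - 2158 \cdot 2 \sqrt{\left(9 \cdot 1\right)^{2} + 9} = - 2158 \cdot 2 \sqrt{9^{2} + 9} = - 2158 \cdot 2 \sqrt{81 + 9} = - 2158 \cdot 2 \sqrt{90} = - 2158 \cdot 2 \cdot 3 \sqrt{10} = - 2158 \cdot 6 \sqrt{10} = - 12948 \sqrt{10}$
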